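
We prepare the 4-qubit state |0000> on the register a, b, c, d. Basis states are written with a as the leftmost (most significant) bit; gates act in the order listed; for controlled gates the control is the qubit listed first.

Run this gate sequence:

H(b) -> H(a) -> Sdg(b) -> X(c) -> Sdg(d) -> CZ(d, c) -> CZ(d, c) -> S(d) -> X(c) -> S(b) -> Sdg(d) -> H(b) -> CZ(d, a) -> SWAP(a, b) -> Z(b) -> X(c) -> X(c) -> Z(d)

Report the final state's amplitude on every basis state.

The final amplitudes are sqrt(2)/2 on |0000>, -sqrt(2)/2 on |0100>, and 0 on every other basis state.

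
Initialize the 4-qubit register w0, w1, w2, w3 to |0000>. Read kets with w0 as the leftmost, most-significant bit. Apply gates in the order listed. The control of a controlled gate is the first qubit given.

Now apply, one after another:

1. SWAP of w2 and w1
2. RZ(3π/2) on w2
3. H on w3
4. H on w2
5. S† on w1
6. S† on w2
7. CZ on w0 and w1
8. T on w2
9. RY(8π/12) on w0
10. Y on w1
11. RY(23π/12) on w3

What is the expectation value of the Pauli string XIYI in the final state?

In the final state, XIYI has expectation -sqrt(6)/4.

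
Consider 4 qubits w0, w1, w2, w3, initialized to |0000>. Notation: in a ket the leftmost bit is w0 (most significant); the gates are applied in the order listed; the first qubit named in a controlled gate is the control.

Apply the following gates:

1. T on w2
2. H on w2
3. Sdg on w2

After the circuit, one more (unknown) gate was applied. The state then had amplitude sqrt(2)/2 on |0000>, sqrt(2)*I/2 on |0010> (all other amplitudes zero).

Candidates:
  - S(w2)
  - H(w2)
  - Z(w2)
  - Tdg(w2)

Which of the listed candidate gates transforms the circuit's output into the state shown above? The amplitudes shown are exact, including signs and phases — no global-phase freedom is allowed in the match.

It was Z(w2) that produced the state shown.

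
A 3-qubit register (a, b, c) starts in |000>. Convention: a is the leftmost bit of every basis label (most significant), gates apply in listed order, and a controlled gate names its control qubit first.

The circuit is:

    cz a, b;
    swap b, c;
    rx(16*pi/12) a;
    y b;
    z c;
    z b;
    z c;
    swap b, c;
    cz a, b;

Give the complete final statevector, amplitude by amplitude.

After the circuit, the state carries amplitude I/2 on |001>, -sqrt(3)/2 on |101>, and 0 on every other basis state.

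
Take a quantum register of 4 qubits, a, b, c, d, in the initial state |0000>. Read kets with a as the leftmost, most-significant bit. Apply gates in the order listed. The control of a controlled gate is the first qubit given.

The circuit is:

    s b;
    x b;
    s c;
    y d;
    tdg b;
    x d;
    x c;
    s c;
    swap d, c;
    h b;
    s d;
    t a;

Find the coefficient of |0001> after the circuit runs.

The final state's coefficient on |0001> equals -sqrt(2)*exp(I*pi/4)/2.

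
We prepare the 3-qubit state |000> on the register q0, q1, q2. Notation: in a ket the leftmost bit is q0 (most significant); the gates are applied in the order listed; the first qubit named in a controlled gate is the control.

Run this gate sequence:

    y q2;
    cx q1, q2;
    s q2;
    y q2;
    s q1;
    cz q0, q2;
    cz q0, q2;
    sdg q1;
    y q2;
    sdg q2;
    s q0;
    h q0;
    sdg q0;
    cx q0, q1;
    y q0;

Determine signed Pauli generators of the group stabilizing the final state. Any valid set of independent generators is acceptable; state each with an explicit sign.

The final state is stabilized by the group generated by +XYI, -ZZI, -IIZ; other independent generating sets are equally valid. Key observation: steps 3-10 multiply out to the identity, so the circuit reduces to the remaining gates.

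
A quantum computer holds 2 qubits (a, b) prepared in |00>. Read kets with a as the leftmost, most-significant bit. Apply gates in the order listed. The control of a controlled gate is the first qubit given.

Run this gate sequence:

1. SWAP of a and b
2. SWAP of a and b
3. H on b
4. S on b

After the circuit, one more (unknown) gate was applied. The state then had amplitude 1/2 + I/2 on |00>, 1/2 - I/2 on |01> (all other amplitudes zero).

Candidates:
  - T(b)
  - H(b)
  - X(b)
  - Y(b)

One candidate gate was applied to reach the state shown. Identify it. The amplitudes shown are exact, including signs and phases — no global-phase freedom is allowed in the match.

The unique candidate consistent with the amplitudes is H(b).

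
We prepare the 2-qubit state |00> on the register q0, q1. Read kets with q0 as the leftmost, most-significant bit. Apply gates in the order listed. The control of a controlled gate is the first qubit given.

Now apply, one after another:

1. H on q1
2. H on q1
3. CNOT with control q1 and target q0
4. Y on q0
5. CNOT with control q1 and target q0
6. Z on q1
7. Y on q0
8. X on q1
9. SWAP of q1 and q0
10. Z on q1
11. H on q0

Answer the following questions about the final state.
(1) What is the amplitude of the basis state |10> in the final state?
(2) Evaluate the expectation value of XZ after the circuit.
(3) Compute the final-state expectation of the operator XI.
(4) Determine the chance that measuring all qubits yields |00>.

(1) |10> carries amplitude -sqrt(2)/2 in the final state.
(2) In the final state, XZ has expectation -1.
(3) The expectation value of XI is -1.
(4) Outcome |00> occurs with probability 1/2.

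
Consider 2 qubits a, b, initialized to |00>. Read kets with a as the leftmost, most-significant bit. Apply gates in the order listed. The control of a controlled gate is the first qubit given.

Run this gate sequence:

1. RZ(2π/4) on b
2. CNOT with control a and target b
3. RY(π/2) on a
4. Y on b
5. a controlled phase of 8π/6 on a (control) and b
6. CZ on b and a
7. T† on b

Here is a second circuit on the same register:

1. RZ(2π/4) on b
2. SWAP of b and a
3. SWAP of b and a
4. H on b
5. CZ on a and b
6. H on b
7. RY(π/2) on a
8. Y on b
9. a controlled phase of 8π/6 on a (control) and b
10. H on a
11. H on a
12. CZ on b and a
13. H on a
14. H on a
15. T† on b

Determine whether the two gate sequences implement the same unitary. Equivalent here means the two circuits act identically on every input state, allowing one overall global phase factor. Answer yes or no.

Yes, they are equivalent — the unitaries differ by at most a global phase.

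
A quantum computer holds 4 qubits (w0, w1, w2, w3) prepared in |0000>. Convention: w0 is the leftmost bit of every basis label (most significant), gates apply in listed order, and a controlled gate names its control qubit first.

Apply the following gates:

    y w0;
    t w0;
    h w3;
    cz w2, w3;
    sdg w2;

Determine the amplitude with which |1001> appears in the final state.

|1001> carries amplitude sqrt(2)*exp(3*I*pi/4)/2 in the final state.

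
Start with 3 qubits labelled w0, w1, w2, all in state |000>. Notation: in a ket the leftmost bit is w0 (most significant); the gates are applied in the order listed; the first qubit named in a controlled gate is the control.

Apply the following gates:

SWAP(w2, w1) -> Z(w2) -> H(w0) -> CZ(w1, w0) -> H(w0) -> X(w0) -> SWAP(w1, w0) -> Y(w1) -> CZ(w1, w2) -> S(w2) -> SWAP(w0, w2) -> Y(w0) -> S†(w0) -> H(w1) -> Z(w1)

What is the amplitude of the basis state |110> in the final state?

The amplitude on |110> is sqrt(2)*I/2.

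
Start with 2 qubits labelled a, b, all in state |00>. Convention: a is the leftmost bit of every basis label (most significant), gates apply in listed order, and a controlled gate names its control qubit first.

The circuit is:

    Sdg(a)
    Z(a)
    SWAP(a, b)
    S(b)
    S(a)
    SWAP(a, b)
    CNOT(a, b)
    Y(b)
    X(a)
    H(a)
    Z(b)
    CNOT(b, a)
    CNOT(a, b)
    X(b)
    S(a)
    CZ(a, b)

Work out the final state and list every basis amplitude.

The final amplitudes are sqrt(2)*I/2 on |00>, 0 on |01>, 0 on |10>, -sqrt(2)/2 on |11>.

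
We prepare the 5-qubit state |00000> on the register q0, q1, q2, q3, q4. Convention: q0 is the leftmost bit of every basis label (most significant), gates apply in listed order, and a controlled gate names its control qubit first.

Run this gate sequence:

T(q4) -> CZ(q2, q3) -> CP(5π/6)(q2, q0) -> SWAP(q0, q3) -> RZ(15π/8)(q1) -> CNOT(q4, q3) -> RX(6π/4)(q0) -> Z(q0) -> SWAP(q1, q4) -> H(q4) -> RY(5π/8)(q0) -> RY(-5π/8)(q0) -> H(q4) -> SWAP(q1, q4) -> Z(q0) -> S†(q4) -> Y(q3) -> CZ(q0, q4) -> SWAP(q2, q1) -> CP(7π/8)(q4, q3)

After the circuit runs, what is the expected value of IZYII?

The expectation value of IZYII is 0. Key observation: the block from step 8 through step 15 cancels to the identity and can be dropped.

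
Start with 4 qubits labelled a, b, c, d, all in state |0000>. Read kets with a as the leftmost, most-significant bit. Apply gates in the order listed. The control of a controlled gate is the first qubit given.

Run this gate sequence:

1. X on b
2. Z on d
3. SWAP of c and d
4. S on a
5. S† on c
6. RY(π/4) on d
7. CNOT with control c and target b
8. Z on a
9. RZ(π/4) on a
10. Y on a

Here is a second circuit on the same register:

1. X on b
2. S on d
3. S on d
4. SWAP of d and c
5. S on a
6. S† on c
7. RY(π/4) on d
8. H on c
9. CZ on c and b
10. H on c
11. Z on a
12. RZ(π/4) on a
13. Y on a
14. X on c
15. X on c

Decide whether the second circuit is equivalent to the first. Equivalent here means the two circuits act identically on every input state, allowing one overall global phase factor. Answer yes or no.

No: there is an input state on which the two circuits produce genuinely different outputs (not merely differing by a phase).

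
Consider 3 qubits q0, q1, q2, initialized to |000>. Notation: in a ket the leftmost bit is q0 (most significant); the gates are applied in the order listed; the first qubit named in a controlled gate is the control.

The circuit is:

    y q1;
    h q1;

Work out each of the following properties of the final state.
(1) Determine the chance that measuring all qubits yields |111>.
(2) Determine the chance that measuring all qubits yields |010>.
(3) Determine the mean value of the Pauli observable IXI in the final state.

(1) The probability of measuring |111> is 0.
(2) A full measurement returns |010> with probability 1/2.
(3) The observable IXI averages to -1.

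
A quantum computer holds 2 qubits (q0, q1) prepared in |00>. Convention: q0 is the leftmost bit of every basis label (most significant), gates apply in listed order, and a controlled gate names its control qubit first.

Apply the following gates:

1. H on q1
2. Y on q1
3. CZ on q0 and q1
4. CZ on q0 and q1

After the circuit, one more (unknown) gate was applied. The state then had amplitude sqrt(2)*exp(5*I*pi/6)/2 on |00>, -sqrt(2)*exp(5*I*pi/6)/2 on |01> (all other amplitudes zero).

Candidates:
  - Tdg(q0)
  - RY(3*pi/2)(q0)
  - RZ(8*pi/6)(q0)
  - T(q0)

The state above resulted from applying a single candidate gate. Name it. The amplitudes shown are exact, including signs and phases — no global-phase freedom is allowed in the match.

The unique candidate consistent with the amplitudes is RZ(8*pi/6)(q0).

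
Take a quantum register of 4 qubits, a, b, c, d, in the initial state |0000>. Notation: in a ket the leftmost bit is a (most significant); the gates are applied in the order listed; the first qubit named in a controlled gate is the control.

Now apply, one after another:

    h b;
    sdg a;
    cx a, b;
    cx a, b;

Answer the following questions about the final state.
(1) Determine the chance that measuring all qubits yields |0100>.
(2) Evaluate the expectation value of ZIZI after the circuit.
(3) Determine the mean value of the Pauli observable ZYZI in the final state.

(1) The probability of measuring |0100> is 1/2. Key observation: the block from step 3 through step 4 cancels to the identity and can be dropped.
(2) The observable ZIZI averages to 1.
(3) The observable ZYZI averages to 0.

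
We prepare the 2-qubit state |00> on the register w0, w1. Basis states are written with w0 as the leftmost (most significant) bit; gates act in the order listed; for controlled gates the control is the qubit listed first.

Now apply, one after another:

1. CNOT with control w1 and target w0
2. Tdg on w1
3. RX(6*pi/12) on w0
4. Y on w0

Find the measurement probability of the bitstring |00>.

Outcome |00> occurs with probability 1/2.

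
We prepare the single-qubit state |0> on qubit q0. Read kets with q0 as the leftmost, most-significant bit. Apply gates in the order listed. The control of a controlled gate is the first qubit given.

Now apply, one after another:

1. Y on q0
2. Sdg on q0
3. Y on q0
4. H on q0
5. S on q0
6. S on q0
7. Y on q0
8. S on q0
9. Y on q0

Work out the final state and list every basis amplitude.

The resulting statevector has amplitude sqrt(2)/2 on |0>, sqrt(2)*I/2 on |1>.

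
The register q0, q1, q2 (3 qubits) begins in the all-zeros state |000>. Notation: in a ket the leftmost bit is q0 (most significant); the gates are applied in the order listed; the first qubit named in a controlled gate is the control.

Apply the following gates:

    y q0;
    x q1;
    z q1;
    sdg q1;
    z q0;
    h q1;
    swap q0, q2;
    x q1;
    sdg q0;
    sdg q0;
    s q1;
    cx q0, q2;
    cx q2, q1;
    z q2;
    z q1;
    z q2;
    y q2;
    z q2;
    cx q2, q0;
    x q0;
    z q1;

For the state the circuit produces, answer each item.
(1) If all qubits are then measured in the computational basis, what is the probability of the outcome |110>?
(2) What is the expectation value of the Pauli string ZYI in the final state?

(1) Outcome |110> occurs with probability 1/2.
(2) The observable ZYI averages to -1.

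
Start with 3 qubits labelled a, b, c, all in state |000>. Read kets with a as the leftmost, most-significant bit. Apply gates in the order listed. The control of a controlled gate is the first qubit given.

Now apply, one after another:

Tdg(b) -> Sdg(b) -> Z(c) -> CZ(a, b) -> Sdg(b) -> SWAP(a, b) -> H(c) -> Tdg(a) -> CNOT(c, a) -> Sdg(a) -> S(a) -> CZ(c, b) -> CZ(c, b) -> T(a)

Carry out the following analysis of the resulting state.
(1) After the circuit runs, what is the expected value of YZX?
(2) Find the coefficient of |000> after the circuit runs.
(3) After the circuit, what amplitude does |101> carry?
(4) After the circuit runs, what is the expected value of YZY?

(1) In the final state, YZX has expectation sqrt(2)/2. Key observation: gates 12-13 undo each other exactly, leaving only the rest of the circuit to track.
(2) The amplitude on |000> is sqrt(2)/2.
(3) |101> carries amplitude sqrt(2)*exp(I*pi/4)/2 in the final state.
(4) In the final state, YZY has expectation -sqrt(2)/2.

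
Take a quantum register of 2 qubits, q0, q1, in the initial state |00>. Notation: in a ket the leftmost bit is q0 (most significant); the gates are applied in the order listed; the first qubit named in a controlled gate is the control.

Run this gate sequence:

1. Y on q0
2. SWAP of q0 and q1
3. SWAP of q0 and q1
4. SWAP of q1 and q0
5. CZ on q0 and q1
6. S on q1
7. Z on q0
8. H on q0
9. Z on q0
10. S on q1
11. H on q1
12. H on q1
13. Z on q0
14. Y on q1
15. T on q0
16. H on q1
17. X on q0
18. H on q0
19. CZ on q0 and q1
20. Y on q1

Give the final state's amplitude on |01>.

|01> carries amplitude sqrt(2)*(-I - exp(3*I*pi/4))/4 in the final state.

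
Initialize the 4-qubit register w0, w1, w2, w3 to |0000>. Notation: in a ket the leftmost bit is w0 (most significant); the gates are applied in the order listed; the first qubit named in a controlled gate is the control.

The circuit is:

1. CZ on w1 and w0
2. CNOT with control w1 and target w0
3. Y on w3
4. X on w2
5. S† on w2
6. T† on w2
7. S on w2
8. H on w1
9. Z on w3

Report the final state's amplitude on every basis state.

After the circuit, the state carries amplitude -sqrt(2)*exp(I*pi/4)/2 on |0011>, -sqrt(2)*exp(I*pi/4)/2 on |0111>, and 0 on every other basis state.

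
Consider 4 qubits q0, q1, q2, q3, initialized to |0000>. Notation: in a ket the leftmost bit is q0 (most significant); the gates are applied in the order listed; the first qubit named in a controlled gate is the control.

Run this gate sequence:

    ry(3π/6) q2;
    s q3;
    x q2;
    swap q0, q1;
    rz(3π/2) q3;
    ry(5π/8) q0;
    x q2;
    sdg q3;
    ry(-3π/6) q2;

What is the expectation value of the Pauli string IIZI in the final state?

The expectation value of IIZI is 1.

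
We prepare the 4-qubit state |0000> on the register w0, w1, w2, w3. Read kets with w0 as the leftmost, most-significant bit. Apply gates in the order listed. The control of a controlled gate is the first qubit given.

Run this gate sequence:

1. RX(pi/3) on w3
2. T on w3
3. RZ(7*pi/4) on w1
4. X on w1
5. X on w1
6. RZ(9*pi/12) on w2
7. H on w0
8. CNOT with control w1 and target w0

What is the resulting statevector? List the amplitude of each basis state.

After the circuit, the state carries amplitude sqrt(6)*exp(3*I*pi/4)/4 on |0000>, sqrt(2)*I/4 on |0001>, sqrt(6)*exp(3*I*pi/4)/4 on |1000>, sqrt(2)*I/4 on |1001>, and 0 on every other basis state. Key observation: gates 4-5 undo each other exactly, leaving only the rest of the circuit to track.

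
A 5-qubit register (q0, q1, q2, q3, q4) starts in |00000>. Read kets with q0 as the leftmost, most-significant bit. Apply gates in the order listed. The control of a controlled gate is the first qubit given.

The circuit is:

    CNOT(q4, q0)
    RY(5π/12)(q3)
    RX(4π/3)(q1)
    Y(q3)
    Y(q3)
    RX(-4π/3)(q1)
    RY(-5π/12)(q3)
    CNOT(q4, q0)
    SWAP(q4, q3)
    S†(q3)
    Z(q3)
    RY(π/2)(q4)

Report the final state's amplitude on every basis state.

The final amplitudes are sqrt(2)/2 on |00000>, sqrt(2)/2 on |00001>, and 0 on every other basis state. Key observation: gates 1-8 undo each other exactly, leaving only the rest of the circuit to track.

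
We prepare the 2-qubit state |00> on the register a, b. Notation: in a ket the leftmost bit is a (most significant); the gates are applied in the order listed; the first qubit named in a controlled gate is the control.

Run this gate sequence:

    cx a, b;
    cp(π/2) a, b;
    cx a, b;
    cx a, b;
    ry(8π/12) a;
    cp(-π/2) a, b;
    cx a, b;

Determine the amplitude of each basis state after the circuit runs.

After the circuit, the state carries amplitude 1/2 on |00>, 0 on |01>, 0 on |10>, sqrt(3)/2 on |11>.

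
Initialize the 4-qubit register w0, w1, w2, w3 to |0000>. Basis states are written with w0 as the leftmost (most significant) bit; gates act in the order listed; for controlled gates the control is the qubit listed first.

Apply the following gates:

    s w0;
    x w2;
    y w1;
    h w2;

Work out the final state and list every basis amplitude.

After the circuit, the state carries amplitude sqrt(2)*I/2 on |0100>, -sqrt(2)*I/2 on |0110>, and 0 on every other basis state.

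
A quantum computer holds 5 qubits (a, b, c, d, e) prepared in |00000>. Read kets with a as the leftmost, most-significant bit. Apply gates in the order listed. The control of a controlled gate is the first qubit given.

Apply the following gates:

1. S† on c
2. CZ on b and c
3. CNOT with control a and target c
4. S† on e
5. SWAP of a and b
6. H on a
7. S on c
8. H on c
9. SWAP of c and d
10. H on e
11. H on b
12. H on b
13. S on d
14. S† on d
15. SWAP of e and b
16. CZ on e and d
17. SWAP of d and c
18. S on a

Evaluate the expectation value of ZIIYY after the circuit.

The observable ZIIYY averages to 0.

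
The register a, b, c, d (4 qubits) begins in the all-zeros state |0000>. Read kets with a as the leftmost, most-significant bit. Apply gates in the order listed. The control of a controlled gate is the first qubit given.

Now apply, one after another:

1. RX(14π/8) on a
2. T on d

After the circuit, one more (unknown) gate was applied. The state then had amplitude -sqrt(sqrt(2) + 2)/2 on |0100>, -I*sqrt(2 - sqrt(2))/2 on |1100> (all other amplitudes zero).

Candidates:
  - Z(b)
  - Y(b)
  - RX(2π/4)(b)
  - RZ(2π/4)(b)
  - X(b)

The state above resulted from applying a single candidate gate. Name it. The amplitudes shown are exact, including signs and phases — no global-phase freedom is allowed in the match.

The unique candidate consistent with the amplitudes is X(b).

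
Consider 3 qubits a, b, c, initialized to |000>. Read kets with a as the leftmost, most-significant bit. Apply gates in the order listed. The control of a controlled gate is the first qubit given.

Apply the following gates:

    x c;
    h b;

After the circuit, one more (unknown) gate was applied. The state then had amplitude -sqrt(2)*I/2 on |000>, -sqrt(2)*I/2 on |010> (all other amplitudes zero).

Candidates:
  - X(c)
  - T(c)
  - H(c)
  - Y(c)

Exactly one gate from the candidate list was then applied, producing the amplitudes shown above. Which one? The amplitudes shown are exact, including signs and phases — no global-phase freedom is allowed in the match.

The unique candidate consistent with the amplitudes is Y(c).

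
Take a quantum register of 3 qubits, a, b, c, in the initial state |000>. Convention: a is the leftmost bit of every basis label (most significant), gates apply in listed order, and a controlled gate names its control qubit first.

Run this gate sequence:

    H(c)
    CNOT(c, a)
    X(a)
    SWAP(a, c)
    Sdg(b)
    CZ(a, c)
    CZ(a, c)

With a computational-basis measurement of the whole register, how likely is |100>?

The probability of measuring |100> is 1/2. Key observation: steps 6-7 multiply out to the identity, so the circuit reduces to the remaining gates.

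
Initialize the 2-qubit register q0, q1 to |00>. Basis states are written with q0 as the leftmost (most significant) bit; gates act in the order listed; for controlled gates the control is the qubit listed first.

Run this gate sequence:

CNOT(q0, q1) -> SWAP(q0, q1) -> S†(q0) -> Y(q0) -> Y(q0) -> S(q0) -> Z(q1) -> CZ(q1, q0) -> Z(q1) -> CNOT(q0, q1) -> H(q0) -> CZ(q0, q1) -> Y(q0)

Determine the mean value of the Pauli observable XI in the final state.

The observable XI averages to -1.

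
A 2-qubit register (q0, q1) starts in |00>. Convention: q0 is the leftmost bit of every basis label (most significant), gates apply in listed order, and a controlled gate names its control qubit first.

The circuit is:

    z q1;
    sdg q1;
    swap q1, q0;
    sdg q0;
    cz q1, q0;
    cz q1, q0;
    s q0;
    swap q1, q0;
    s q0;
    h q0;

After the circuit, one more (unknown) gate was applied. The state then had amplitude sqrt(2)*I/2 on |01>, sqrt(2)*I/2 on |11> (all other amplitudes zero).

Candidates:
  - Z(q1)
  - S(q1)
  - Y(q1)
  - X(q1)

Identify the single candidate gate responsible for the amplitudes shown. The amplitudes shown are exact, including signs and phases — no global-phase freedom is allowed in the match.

The applied gate was Y(q1).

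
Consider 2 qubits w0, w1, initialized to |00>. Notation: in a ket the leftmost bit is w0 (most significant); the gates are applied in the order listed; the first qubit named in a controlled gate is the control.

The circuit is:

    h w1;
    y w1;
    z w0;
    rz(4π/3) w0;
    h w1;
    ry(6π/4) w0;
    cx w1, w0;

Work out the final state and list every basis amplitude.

The resulting statevector has amplitude 0 on |00>, sqrt(2)*exp(5*I*pi/6)/2 on |01>, 0 on |10>, -sqrt(2)*exp(5*I*pi/6)/2 on |11>.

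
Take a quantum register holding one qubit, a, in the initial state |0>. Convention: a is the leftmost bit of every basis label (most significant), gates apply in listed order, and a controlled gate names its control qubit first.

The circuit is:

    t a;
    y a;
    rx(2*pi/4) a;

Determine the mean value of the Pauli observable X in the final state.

The expectation value of X is 0.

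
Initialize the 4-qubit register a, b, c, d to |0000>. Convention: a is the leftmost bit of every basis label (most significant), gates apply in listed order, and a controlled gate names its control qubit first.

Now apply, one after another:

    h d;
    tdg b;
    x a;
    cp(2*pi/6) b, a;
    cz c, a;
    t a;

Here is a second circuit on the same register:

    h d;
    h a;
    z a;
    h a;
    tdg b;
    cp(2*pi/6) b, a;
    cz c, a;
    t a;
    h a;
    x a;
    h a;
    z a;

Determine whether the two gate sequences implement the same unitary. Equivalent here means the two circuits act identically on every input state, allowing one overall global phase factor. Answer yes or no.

Yes — the two circuits implement the same unitary up to a global phase.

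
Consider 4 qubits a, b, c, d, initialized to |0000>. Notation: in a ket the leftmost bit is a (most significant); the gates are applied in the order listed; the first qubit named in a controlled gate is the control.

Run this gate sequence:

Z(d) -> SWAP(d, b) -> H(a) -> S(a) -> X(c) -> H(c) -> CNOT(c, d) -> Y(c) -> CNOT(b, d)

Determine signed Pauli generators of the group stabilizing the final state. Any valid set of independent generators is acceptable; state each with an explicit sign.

The stabilizer group can be generated by +YIII, +IIXX, +IZII, -IIZZ, among other valid generating sets.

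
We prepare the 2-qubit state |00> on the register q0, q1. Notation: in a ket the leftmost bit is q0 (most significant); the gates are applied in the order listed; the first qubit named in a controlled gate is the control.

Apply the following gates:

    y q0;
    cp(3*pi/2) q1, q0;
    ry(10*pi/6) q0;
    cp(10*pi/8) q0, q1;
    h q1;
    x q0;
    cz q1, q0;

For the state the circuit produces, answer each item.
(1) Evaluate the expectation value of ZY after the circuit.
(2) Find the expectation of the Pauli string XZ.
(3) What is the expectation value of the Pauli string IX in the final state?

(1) The observable ZY averages to 0.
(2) The expectation value of XZ is sqrt(3)/2.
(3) The expectation value of IX is 1/2.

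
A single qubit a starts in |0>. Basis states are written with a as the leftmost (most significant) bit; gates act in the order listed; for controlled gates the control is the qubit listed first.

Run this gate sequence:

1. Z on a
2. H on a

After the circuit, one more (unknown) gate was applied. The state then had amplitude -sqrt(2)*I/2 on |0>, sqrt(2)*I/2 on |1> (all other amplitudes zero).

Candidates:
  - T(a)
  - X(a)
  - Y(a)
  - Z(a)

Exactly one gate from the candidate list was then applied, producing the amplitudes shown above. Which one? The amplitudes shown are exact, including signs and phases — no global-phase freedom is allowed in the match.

The unique candidate consistent with the amplitudes is Y(a).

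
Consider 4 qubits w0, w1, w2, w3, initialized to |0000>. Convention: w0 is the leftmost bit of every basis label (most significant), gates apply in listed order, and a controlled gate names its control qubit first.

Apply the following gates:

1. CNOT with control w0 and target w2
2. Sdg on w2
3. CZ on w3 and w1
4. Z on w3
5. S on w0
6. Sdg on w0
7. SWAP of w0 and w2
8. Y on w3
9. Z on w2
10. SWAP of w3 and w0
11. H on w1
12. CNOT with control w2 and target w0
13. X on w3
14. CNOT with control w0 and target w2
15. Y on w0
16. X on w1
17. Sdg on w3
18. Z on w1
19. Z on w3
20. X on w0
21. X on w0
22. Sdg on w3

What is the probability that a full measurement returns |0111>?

Outcome |0111> occurs with probability 1/2. Key observation: the block from step 5 through step 6 cancels to the identity and can be dropped.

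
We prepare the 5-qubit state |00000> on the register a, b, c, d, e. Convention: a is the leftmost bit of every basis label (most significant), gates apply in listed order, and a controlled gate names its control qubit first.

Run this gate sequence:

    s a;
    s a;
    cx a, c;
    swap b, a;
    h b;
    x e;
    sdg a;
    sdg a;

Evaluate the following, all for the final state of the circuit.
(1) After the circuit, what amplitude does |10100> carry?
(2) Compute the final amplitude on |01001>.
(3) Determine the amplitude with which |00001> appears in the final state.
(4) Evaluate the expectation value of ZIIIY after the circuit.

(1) |10100> carries amplitude 0 in the final state.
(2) The amplitude on |01001> is sqrt(2)/2.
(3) |00001> carries amplitude sqrt(2)/2 in the final state.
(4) The observable ZIIIY averages to 0.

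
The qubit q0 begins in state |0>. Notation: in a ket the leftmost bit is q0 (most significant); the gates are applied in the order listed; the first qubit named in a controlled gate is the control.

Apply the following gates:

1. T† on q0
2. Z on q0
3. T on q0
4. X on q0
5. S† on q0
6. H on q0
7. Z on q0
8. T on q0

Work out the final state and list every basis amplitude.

After the circuit, the state carries amplitude -sqrt(2)*I/2 on |0>, -sqrt(2)*exp(3*I*pi/4)/2 on |1>.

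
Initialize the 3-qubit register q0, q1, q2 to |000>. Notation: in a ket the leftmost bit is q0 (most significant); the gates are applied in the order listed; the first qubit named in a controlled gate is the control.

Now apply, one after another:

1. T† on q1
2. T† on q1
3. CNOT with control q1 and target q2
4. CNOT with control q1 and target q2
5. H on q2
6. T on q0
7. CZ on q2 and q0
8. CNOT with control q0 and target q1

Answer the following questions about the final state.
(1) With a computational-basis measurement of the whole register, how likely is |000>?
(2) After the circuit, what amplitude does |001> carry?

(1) The probability of measuring |000> is 1/2.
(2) The amplitude on |001> is sqrt(2)/2.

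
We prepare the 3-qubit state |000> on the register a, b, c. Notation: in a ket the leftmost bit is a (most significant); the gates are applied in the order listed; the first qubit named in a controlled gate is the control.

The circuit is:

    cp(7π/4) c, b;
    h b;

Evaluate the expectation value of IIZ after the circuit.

In the final state, IIZ has expectation 1.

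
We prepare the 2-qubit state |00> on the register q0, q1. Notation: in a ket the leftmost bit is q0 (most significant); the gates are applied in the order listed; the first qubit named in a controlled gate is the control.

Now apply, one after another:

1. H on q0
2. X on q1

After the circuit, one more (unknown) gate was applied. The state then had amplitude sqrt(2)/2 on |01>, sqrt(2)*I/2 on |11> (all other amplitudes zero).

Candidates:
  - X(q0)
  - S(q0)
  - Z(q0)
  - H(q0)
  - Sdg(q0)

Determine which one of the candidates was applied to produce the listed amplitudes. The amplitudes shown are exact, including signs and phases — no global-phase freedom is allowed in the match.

The applied gate was S(q0).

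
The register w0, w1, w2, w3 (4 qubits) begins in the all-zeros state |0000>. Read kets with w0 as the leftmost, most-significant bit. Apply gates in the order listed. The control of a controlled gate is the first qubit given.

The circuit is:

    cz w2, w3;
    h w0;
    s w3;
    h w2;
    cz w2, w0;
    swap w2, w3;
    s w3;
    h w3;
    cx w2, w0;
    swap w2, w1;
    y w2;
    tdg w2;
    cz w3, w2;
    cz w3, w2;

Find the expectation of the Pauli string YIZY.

In the final state, YIZY has expectation 0.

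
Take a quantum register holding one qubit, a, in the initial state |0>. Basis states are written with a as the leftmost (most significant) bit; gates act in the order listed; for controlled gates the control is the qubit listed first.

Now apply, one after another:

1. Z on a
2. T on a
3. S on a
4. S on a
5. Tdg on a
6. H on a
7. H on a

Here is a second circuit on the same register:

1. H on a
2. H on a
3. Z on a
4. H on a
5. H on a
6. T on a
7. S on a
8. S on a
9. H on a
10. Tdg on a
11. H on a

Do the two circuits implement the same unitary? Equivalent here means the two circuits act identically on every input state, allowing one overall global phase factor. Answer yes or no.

No — the two circuits implement different unitaries, even allowing a global phase.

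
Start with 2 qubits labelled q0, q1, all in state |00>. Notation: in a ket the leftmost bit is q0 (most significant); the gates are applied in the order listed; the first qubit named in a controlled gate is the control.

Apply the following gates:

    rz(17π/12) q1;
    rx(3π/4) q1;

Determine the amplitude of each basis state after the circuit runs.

The final amplitudes are -sqrt(2 - sqrt(2))*exp(7*I*pi/24)/2 on |00>, sqrt(sqrt(2) + 2)*exp(19*I*pi/24)/2 on |01>, 0 on |10>, 0 on |11>.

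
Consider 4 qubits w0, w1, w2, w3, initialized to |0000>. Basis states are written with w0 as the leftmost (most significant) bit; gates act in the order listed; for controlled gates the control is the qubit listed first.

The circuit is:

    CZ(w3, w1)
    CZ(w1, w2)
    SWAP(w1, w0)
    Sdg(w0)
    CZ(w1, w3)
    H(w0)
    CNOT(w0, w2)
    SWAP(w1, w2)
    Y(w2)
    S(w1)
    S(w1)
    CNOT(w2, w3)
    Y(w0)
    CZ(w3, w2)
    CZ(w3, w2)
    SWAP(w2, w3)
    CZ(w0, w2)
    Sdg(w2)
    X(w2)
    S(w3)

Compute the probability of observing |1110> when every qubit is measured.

Outcome |1110> occurs with probability 0. Key observation: steps 14-15 multiply out to the identity, so the circuit reduces to the remaining gates.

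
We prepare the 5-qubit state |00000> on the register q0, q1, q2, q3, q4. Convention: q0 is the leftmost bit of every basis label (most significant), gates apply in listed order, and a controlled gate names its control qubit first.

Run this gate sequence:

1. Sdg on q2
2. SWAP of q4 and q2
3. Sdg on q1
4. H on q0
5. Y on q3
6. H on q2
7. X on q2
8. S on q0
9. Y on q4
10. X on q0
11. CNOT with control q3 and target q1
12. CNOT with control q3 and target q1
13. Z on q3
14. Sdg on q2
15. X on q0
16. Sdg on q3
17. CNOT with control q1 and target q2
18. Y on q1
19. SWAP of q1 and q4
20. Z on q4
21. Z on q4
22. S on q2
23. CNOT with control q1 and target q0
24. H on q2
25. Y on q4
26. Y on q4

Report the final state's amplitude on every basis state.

The resulting statevector has amplitude sqrt(2)*I/2 on |01011>, sqrt(2)/2 on |11011>, and 0 on every other basis state.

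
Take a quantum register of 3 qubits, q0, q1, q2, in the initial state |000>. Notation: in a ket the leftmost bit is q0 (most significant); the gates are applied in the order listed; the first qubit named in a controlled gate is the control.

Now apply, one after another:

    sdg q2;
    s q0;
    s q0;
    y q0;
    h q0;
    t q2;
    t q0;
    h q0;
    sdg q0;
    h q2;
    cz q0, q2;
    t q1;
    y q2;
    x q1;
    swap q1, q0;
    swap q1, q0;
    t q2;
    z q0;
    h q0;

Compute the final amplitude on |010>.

The final state's coefficient on |010> equals 1/4 - I/4 - exp(I*pi/4)/4 - exp(3*I*pi/4)/4.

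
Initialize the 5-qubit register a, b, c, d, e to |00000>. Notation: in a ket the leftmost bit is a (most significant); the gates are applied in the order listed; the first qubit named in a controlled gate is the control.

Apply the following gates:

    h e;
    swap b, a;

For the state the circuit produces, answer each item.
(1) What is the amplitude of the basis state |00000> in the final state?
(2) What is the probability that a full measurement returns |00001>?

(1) |00000> carries amplitude sqrt(2)/2 in the final state.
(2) Outcome |00001> occurs with probability 1/2.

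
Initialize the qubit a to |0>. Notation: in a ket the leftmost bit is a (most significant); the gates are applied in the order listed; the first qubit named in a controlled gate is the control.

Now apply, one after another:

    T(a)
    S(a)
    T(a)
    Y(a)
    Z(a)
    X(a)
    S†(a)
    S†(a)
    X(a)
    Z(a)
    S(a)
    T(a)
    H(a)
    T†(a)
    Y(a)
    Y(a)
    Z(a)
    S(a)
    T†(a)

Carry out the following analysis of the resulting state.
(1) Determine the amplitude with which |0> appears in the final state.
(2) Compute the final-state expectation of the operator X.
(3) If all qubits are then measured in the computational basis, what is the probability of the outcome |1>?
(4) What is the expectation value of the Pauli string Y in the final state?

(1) The final state's coefficient on |0> equals -sqrt(2)*exp(I*pi/4)/2.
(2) The observable X averages to 1.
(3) Outcome |1> occurs with probability 1/2.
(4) The observable Y averages to 0.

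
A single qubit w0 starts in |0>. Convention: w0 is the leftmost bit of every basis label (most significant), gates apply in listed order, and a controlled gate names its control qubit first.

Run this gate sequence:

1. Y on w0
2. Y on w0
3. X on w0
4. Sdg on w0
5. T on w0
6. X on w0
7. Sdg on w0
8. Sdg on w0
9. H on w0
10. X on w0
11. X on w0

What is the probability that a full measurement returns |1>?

The probability of measuring |1> is 1/2.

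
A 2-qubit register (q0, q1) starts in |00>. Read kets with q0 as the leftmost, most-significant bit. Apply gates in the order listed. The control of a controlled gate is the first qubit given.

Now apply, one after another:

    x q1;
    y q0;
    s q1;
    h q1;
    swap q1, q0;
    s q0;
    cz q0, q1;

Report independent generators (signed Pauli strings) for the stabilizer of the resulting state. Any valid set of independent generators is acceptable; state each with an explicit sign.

The final state is stabilized by the group generated by +YI, -IZ; other independent generating sets are equally valid.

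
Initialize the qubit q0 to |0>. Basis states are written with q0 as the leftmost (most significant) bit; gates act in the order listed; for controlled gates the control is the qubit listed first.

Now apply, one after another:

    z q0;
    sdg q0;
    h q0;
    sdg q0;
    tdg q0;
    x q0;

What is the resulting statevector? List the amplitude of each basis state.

The final amplitudes are -sqrt(2)*exp(I*pi/4)/2 on |0>, sqrt(2)/2 on |1>.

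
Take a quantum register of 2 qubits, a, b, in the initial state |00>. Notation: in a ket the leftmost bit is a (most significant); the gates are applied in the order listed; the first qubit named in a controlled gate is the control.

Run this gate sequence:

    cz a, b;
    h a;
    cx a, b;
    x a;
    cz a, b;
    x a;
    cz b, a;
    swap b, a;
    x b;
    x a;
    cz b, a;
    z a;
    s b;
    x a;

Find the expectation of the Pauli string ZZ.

In the final state, ZZ has expectation -1.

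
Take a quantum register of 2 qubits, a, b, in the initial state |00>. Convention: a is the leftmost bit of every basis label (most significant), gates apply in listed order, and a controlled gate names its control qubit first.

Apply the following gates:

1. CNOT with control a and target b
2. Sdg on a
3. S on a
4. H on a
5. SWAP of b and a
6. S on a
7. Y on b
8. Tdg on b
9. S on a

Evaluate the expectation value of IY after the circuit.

The observable IY averages to sqrt(2)/2.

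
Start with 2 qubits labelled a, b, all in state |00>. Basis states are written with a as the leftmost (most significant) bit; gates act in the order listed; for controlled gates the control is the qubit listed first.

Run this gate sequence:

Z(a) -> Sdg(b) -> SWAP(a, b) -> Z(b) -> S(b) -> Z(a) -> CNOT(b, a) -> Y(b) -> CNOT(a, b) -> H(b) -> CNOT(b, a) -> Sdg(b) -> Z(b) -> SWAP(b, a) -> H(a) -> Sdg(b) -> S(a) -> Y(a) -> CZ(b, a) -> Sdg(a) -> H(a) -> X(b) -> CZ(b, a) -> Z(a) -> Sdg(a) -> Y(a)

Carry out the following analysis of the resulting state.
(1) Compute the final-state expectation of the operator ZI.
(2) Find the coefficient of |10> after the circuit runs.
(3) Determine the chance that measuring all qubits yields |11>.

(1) In the final state, ZI has expectation -1.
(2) |10> carries amplitude -sqrt(2)/2 in the final state.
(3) A full measurement returns |11> with probability 1/2.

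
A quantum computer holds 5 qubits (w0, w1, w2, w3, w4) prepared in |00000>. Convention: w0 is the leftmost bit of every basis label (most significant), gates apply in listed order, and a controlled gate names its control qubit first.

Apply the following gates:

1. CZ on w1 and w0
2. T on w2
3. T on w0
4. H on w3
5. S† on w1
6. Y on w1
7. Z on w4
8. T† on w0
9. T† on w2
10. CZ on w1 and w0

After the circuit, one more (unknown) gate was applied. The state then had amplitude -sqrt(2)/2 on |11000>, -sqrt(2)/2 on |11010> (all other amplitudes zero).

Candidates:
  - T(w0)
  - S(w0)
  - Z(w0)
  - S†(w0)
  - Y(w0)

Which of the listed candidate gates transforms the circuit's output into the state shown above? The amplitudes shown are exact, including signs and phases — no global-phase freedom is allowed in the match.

It was Y(w0) that produced the state shown.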